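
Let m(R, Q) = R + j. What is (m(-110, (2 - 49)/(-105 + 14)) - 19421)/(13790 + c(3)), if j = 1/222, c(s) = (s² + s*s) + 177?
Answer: -4335881/3104670 ≈ -1.3966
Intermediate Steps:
c(s) = 177 + 2*s² (c(s) = (s² + s²) + 177 = 2*s² + 177 = 177 + 2*s²)
j = 1/222 ≈ 0.0045045
m(R, Q) = 1/222 + R (m(R, Q) = R + 1/222 = 1/222 + R)
(m(-110, (2 - 49)/(-105 + 14)) - 19421)/(13790 + c(3)) = ((1/222 - 110) - 19421)/(13790 + (177 + 2*3²)) = (-24419/222 - 19421)/(13790 + (177 + 2*9)) = -4335881/(222*(13790 + (177 + 18))) = -4335881/(222*(13790 + 195)) = -4335881/222/13985 = -4335881/222*1/13985 = -4335881/3104670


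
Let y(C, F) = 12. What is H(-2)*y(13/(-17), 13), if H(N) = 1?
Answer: 12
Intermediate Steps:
H(-2)*y(13/(-17), 13) = 1*12 = 12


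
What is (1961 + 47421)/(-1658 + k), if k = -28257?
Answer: -49382/29915 ≈ -1.6507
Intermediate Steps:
(1961 + 47421)/(-1658 + k) = (1961 + 47421)/(-1658 - 28257) = 49382/(-29915) = 49382*(-1/29915) = -49382/29915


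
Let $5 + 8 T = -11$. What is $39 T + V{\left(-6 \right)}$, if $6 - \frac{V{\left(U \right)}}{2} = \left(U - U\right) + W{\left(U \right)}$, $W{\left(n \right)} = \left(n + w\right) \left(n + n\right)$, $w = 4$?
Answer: $-114$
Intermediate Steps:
$T = -2$ ($T = - \frac{5}{8} + \frac{1}{8} \left(-11\right) = - \frac{5}{8} - \frac{11}{8} = -2$)
$W{\left(n \right)} = 2 n \left(4 + n\right)$ ($W{\left(n \right)} = \left(n + 4\right) \left(n + n\right) = \left(4 + n\right) 2 n = 2 n \left(4 + n\right)$)
$V{\left(U \right)} = 12 - 4 U \left(4 + U\right)$ ($V{\left(U \right)} = 12 - 2 \left(\left(U - U\right) + 2 U \left(4 + U\right)\right) = 12 - 2 \left(0 + 2 U \left(4 + U\right)\right) = 12 - 2 \cdot 2 U \left(4 + U\right) = 12 - 4 U \left(4 + U\right)$)
$39 T + V{\left(-6 \right)} = 39 \left(-2\right) + \left(12 - - 24 \left(4 - 6\right)\right) = -78 + \left(12 - \left(-24\right) \left(-2\right)\right) = -78 + \left(12 - 48\right) = -78 - 36 = -114$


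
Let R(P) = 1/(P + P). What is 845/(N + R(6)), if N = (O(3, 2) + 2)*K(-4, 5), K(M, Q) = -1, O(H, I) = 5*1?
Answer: -10140/83 ≈ -122.17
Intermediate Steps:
O(H, I) = 5
R(P) = 1/(2*P)
N = -7 (N = (5 + 2)*(-1) = 7*(-1) = -7)
845/(N + R(6)) = 845/(-7 + (1/2)/6) = 845/(-7 + (1/2)*(1/6)) = 845/(-7 + 1/12) = 845/(-83/12) = 845*(-12/83) = -10140/83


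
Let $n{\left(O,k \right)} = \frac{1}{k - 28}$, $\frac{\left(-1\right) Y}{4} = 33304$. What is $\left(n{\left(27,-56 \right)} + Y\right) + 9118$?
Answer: $- \frac{10424233}{84} \approx -1.241 \cdot 10^{5}$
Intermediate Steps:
$Y = -133216$ ($Y = \left(-4\right) 33304 = -133216$)
$n{\left(O,k \right)} = \frac{1}{-28 + k}$
$\left(n{\left(27,-56 \right)} + Y\right) + 9118 = \left(\frac{1}{-28 - 56} - 133216\right) + 9118 = \left(\frac{1}{-84} - 133216\right) + 9118 = \left(- \frac{1}{84} - 133216\right) + 9118 = - \frac{11190145}{84} + 9118 = - \frac{10424233}{84}$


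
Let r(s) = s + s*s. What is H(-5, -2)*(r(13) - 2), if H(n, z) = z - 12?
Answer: -2520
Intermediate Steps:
H(n, z) = -12 + z
r(s) = s + s**2
H(-5, -2)*(r(13) - 2) = (-12 - 2)*(13*(1 + 13) - 2) = -14*(13*14 - 2) = -14*(182 - 2) = -14*180 = -2520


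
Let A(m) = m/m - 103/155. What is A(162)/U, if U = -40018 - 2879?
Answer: -52/6649035 ≈ -7.8207e-6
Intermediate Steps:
U = -42897
A(m) = 52/155 (A(m) = 1 - 103*1/155 = 1 - 103/155 = 52/155)
A(162)/U = (52/155)/(-42897) = (52/155)*(-1/42897) = -52/6649035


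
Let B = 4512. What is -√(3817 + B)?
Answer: -√8329 ≈ -91.263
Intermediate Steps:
-√(3817 + B) = -√(3817 + 4512) = -√8329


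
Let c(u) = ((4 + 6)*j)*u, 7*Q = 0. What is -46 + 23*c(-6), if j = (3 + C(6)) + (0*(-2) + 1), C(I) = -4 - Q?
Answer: -46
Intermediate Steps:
Q = 0 (Q = (1/7)*0 = 0)
C(I) = -4 (C(I) = -4 - 1*0 = -4 + 0 = -4)
j = 0 (j = (3 - 4) + (0*(-2) + 1) = -1 + (0 + 1) = -1 + 1 = 0)
c(u) = 0 (c(u) = ((4 + 6)*0)*u = (10*0)*u = 0*u = 0)
-46 + 23*c(-6) = -46 + 23*0 = -46 + 0 = -46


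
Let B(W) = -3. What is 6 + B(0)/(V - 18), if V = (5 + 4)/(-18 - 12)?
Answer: 376/61 ≈ 6.1639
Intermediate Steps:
V = -3/10 (V = 9/(-30) = 9*(-1/30) = -3/10 ≈ -0.30000)
6 + B(0)/(V - 18) = 6 - 3/(-3/10 - 18) = 6 - 3/(-183/10) = 6 - 3*(-10/183) = 6 + 10/61 = 376/61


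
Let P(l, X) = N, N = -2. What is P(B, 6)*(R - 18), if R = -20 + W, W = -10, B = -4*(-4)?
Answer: 96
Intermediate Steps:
B = 16
R = -30 (R = -20 - 10 = -30)
P(l, X) = -2
P(B, 6)*(R - 18) = -2*(-30 - 18) = -2*(-48) = 96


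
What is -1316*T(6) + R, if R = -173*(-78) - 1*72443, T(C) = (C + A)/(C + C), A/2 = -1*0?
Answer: -59607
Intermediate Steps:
A = 0 (A = 2*(-1*0) = 2*0 = 0)
T(C) = ½ (T(C) = (C + 0)/(C + C) = C/((2*C)) = C*(1/(2*C)) = ½)
R = -58949 (R = 13494 - 72443 = -58949)
-1316*T(6) + R = -1316*½ - 58949 = -658 - 58949 = -59607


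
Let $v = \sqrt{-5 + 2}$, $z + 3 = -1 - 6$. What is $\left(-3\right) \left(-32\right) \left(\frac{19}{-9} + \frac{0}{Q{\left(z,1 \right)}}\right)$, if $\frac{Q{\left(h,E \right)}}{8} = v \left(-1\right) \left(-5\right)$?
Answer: $- \frac{608}{3} \approx -202.67$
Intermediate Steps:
$z = -10$ ($z = -3 - 7 = -10$)
$v = i \sqrt{3}$ ($v = \sqrt{-3} = i \sqrt{3} \approx 1.732 i$)
$Q{\left(h,E \right)} = 40 i \sqrt{3}$ ($Q{\left(h,E \right)} = 8 i \sqrt{3} \left(-1\right) \left(-5\right) = 8 - i \sqrt{3} \left(-5\right) = 8 \cdot 5 i \sqrt{3} = 40 i \sqrt{3}$)
$\left(-3\right) \left(-32\right) \left(\frac{19}{-9} + \frac{0}{Q{\left(z,1 \right)}}\right) = \left(-3\right) \left(-32\right) \left(\frac{19}{-9} + \frac{0}{40 i \sqrt{3}}\right) = 96 \left(19 \left(- \frac{1}{9}\right) + 0 \left(- \frac{i \sqrt{3}}{120}\right)\right) = 96 \left(- \frac{19}{9} + 0\right) = 96 \left(- \frac{19}{9}\right) = - \frac{608}{3}$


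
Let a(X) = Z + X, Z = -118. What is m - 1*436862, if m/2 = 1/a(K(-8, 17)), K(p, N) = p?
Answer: -27522307/63 ≈ -4.3686e+5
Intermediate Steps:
a(X) = -118 + X
m = -1/63 (m = 2/(-118 - 8) = 2/(-126) = 2*(-1/126) = -1/63 ≈ -0.015873)
m - 1*436862 = -1/63 - 1*436862 = -1/63 - 436862 = -27522307/63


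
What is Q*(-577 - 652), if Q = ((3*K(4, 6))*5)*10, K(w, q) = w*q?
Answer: -4424400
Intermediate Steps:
K(w, q) = q*w
Q = 3600 (Q = ((3*(6*4))*5)*10 = ((3*24)*5)*10 = (72*5)*10 = 360*10 = 3600)
Q*(-577 - 652) = 3600*(-577 - 652) = 3600*(-1229) = -4424400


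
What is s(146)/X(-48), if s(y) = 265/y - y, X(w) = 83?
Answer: -21051/12118 ≈ -1.7372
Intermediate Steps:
s(y) = -y + 265/y
s(146)/X(-48) = (-1*146 + 265/146)/83 = (-146 + 265*(1/146))*(1/83) = (-146 + 265/146)*(1/83) = -21051/146*1/83 = -21051/12118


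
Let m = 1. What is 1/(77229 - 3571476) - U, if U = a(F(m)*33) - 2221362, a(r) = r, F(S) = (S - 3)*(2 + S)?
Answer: 7762679365319/3494247 ≈ 2.2216e+6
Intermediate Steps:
F(S) = (-3 + S)*(2 + S)
U = -2221560 (U = (-6 + 1² - 1*1)*33 - 2221362 = (-6 + 1 - 1)*33 - 2221362 = -6*33 - 2221362 = -198 - 2221362 = -2221560)
1/(77229 - 3571476) - U = 1/(77229 - 3571476) - 1*(-2221560) = 1/(-3494247) + 2221560 = -1/3494247 + 2221560 = 7762679365319/3494247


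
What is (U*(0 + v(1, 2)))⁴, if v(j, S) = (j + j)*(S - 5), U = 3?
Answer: 104976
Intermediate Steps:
v(j, S) = 2*j*(-5 + S) (v(j, S) = (2*j)*(-5 + S) = 2*j*(-5 + S))
(U*(0 + v(1, 2)))⁴ = (3*(0 + 2*1*(-5 + 2)))⁴ = (3*(0 + 2*1*(-3)))⁴ = (3*(0 - 6))⁴ = (3*(-6))⁴ = (-18)⁴ = 104976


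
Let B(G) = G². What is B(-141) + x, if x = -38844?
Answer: -18963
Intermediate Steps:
B(-141) + x = (-141)² - 38844 = 19881 - 38844 = -18963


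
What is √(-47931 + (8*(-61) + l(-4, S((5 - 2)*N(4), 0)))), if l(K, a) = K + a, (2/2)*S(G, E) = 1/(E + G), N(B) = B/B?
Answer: 2*I*√108951/3 ≈ 220.05*I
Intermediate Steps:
N(B) = 1
S(G, E) = 1/(E + G)
√(-47931 + (8*(-61) + l(-4, S((5 - 2)*N(4), 0)))) = √(-47931 + (8*(-61) + (-4 + 1/(0 + (5 - 2)*1)))) = √(-47931 + (-488 + (-4 + 1/(0 + 3*1)))) = √(-47931 + (-488 + (-4 + 1/(0 + 3)))) = √(-47931 + (-488 + (-4 + 1/3))) = √(-47931 + (-488 + (-4 + ⅓))) = √(-47931 + (-488 - 11/3)) = √(-47931 - 1475/3) = √(-145268/3) = 2*I*√108951/3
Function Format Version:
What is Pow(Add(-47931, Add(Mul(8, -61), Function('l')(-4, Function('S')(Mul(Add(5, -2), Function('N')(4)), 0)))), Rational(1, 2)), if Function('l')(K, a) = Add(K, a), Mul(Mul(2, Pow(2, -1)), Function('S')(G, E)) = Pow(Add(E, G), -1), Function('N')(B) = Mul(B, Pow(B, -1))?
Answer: Mul(Rational(2, 3), I, Pow(108951, Rational(1, 2))) ≈ Mul(220.05, I)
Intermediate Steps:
Function('N')(B) = 1
Function('S')(G, E) = Pow(Add(E, G), -1)
Pow(Add(-47931, Add(Mul(8, -61), Function('l')(-4, Function('S')(Mul(Add(5, -2), Function('N')(4)), 0)))), Rational(1, 2)) = Pow(Add(-47931, Add(Mul(8, -61), Add(-4, Pow(Add(0, Mul(Add(5, -2), 1)), -1)))), Rational(1, 2)) = Pow(Add(-47931, Add(-488, Add(-4, Pow(Add(0, Mul(3, 1)), -1)))), Rational(1, 2)) = Pow(Add(-47931, Add(-488, Add(-4, Pow(Add(0, 3), -1)))), Rational(1, 2)) = Pow(Add(-47931, Add(-488, Add(-4, Pow(3, -1)))), Rational(1, 2)) = Pow(Add(-47931, Add(-488, Add(-4, Rational(1, 3)))), Rational(1, 2)) = Pow(Add(-47931, Add(-488, Rational(-11, 3))), Rational(1, 2)) = Pow(Add(-47931, Rational(-1475, 3)), Rational(1, 2)) = Pow(Rational(-145268, 3), Rational(1, 2)) = Mul(Rational(2, 3), I, Pow(108951, Rational(1, 2)))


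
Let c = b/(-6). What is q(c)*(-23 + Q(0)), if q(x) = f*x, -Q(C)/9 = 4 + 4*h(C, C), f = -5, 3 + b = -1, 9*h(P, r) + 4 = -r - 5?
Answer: 230/3 ≈ 76.667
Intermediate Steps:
h(P, r) = -1 - r/9 (h(P, r) = -4/9 + (-r - 5)/9 = -4/9 + (-5 - r)/9 = -4/9 + (-5/9 - r/9) = -1 - r/9)
b = -4 (b = -3 - 1 = -4)
Q(C) = 4*C (Q(C) = -9*(4 + 4*(-1 - C/9)) = -9*(4 + (-4 - 4*C/9)) = -(-4)*C = 4*C)
c = ⅔ (c = -4/(-6) = -4*(-⅙) = ⅔ ≈ 0.66667)
q(x) = -5*x
q(c)*(-23 + Q(0)) = (-5*⅔)*(-23 + 4*0) = -10*(-23 + 0)/3 = -10/3*(-23) = 230/3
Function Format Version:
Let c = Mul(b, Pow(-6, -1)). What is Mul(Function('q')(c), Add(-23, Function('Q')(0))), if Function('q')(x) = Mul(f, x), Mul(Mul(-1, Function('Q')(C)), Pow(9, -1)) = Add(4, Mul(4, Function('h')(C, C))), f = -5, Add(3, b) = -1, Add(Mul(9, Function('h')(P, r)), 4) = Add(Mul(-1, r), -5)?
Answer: Rational(230, 3) ≈ 76.667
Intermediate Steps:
Function('h')(P, r) = Add(-1, Mul(Rational(-1, 9), r)) (Function('h')(P, r) = Add(Rational(-4, 9), Mul(Rational(1, 9), Add(Mul(-1, r), -5))) = Add(Rational(-4, 9), Mul(Rational(1, 9), Add(-5, Mul(-1, r)))) = Add(Rational(-4, 9), Add(Rational(-5, 9), Mul(Rational(-1, 9), r))) = Add(-1, Mul(Rational(-1, 9), r)))
b = -4 (b = Add(-3, -1) = -4)
Function('Q')(C) = Mul(4, C) (Function('Q')(C) = Mul(-9, Add(4, Mul(4, Add(-1, Mul(Rational(-1, 9), C))))) = Mul(-9, Add(4, Add(-4, Mul(Rational(-4, 9), C)))) = Mul(-9, Mul(Rational(-4, 9), C)) = Mul(4, C))
c = Rational(2, 3) (c = Mul(-4, Pow(-6, -1)) = Mul(-4, Rational(-1, 6)) = Rational(2, 3) ≈ 0.66667)
Function('q')(x) = Mul(-5, x)
Mul(Function('q')(c), Add(-23, Function('Q')(0))) = Mul(Mul(-5, Rational(2, 3)), Add(-23, Mul(4, 0))) = Mul(Rational(-10, 3), Add(-23, 0)) = Mul(Rational(-10, 3), -23) = Rational(230, 3)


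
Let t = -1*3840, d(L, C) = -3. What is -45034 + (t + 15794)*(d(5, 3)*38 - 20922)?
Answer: -251509378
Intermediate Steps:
t = -3840
-45034 + (t + 15794)*(d(5, 3)*38 - 20922) = -45034 + (-3840 + 15794)*(-3*38 - 20922) = -45034 + 11954*(-114 - 20922) = -45034 + 11954*(-21036) = -45034 - 251464344 = -251509378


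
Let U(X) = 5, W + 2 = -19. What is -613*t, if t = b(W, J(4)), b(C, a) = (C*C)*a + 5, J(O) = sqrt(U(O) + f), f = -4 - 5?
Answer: -3065 - 540666*I ≈ -3065.0 - 5.4067e+5*I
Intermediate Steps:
W = -21 (W = -2 - 19 = -21)
f = -9
J(O) = 2*I (J(O) = sqrt(5 - 9) = sqrt(-4) = 2*I)
b(C, a) = 5 + a*C**2 (b(C, a) = C**2*a + 5 = a*C**2 + 5 = 5 + a*C**2)
t = 5 + 882*I (t = 5 + (2*I)*(-21)**2 = 5 + (2*I)*441 = 5 + 882*I ≈ 5.0 + 882.0*I)
-613*t = -613*(5 + 882*I) = -3065 - 540666*I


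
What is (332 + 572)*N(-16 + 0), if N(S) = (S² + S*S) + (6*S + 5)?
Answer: 380584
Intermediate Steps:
N(S) = 5 + 2*S² + 6*S (N(S) = (S² + S²) + (5 + 6*S) = 2*S² + (5 + 6*S) = 5 + 2*S² + 6*S)
(332 + 572)*N(-16 + 0) = (332 + 572)*(5 + 2*(-16 + 0)² + 6*(-16 + 0)) = 904*(5 + 2*(-16)² + 6*(-16)) = 904*(5 + 2*256 - 96) = 904*(5 + 512 - 96) = 904*421 = 380584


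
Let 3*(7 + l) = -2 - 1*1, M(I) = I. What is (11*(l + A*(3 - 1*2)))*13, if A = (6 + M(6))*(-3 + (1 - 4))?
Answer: -11440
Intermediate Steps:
A = -72 (A = (6 + 6)*(-3 + (1 - 4)) = 12*(-3 - 3) = 12*(-6) = -72)
l = -8 (l = -7 + (-2 - 1*1)/3 = -7 + (-2 - 1)/3 = -7 + (⅓)*(-3) = -7 - 1 = -8)
(11*(l + A*(3 - 1*2)))*13 = (11*(-8 - 72*(3 - 1*2)))*13 = (11*(-8 - 72*(3 - 2)))*13 = (11*(-8 - 72*1))*13 = (11*(-8 - 72))*13 = (11*(-80))*13 = -880*13 = -11440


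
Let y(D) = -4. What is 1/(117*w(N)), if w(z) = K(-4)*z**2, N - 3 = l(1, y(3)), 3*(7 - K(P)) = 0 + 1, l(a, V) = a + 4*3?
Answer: 1/199680 ≈ 5.0080e-6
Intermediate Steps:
l(a, V) = 12 + a (l(a, V) = a + 12 = 12 + a)
K(P) = 20/3 (K(P) = 7 - (0 + 1)/3 = 7 - 1/3*1 = 7 - 1/3 = 20/3)
N = 16 (N = 3 + (12 + 1) = 3 + 13 = 16)
w(z) = 20*z**2/3
1/(117*w(N)) = 1/(117*((20/3)*16**2)) = 1/(117*((20/3)*256)) = 1/(117*(5120/3)) = 1/199680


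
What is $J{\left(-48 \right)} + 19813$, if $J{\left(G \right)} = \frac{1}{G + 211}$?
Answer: $\frac{3229520}{163} \approx 19813.0$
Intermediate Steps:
$J{\left(G \right)} = \frac{1}{211 + G}$
$J{\left(-48 \right)} + 19813 = \frac{1}{211 - 48} + 19813 = \frac{1}{163} + 19813 = \frac{3229520}{163}$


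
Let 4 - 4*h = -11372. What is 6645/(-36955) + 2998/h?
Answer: 9189271/10510002 ≈ 0.87434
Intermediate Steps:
h = 2844 (h = 1 - 1/4*(-11372) = 1 + 2843 = 2844)
6645/(-36955) + 2998/h = 6645/(-36955) + 2998/2844 = 6645*(-1/36955) + 2998*(1/2844) = -1329/7391 + 1499/1422 = 9189271/10510002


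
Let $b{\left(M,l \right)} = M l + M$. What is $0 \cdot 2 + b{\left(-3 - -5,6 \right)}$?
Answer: $14$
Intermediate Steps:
$b{\left(M,l \right)} = M + M l$
$0 \cdot 2 + b{\left(-3 - -5,6 \right)} = 0 \cdot 2 + \left(-3 - -5\right) \left(1 + 6\right) = 0 + \left(-3 + 5\right) 7 = 0 + 2 \cdot 7 = 0 + 14 = 14$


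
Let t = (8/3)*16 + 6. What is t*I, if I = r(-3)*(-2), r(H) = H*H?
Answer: -876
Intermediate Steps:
r(H) = H²
I = -18 (I = (-3)²*(-2) = 9*(-2) = -18)
t = 146/3 (t = (8*(⅓))*16 + 6 = (8/3)*16 + 6 = 128/3 + 6 = 146/3 ≈ 48.667)
t*I = (146/3)*(-18) = -876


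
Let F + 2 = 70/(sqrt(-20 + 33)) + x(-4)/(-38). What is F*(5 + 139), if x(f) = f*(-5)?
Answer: -6912/19 + 10080*sqrt(13)/13 ≈ 2431.9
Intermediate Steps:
x(f) = -5*f
F = -48/19 + 70*sqrt(13)/13 (F = -2 + (70/(sqrt(-20 + 33)) - 5*(-4)/(-38)) = -2 + (70/(sqrt(13)) + 20*(-1/38)) = -2 + (70*(sqrt(13)/13) - 10/19) = -2 + (70*sqrt(13)/13 - 10/19) = -2 + (-10/19 + 70*sqrt(13)/13) = -48/19 + 70*sqrt(13)/13 ≈ 16.888)
F*(5 + 139) = (-48/19 + 70*sqrt(13)/13)*(5 + 139) = (-48/19 + 70*sqrt(13)/13)*144 = -6912/19 + 10080*sqrt(13)/13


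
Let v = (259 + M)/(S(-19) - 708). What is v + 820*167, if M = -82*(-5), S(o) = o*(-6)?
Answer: 27113897/198 ≈ 1.3694e+5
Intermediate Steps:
S(o) = -6*o
M = 410
v = -223/198 (v = (259 + 410)/(-6*(-19) - 708) = 669/(114 - 708) = 669/(-594) = 669*(-1/594) = -223/198 ≈ -1.1263)
v + 820*167 = -223/198 + 820*167 = -223/198 + 136940 = 27113897/198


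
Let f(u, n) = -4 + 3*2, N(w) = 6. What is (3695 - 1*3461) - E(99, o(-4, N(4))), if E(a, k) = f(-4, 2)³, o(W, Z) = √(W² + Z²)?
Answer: 226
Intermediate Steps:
f(u, n) = 2 (f(u, n) = -4 + 6 = 2)
E(a, k) = 8 (E(a, k) = 2³ = 8)
(3695 - 1*3461) - E(99, o(-4, N(4))) = (3695 - 1*3461) - 1*8 = (3695 - 3461) - 8 = 234 - 8 = 226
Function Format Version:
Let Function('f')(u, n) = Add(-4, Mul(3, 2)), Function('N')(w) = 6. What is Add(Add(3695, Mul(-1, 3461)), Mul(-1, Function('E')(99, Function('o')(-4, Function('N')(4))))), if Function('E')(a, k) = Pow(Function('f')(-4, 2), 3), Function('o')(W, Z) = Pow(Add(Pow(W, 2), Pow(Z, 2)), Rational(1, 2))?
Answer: 226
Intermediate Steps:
Function('f')(u, n) = 2 (Function('f')(u, n) = Add(-4, 6) = 2)
Function('E')(a, k) = 8 (Function('E')(a, k) = Pow(2, 3) = 8)
Add(Add(3695, Mul(-1, 3461)), Mul(-1, Function('E')(99, Function('o')(-4, Function('N')(4))))) = Add(Add(3695, Mul(-1, 3461)), Mul(-1, 8)) = Add(Add(3695, -3461), -8) = Add(234, -8) = 226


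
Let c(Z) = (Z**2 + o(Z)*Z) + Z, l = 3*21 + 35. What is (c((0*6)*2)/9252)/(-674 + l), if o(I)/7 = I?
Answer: 0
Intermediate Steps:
o(I) = 7*I
l = 98 (l = 63 + 35 = 98)
c(Z) = Z + 8*Z**2 (c(Z) = (Z**2 + (7*Z)*Z) + Z = (Z**2 + 7*Z**2) + Z = 8*Z**2 + Z = Z + 8*Z**2)
(c((0*6)*2)/9252)/(-674 + l) = ((((0*6)*2)*(1 + 8*((0*6)*2)))/9252)/(-674 + 98) = (((0*2)*(1 + 8*(0*2)))*(1/9252))/(-576) = ((0*(1 + 8*0))*(1/9252))*(-1/576) = ((0*(1 + 0))*(1/9252))*(-1/576) = ((0*1)*(1/9252))*(-1/576) = (0*(1/9252))*(-1/576) = 0*(-1/576) = 0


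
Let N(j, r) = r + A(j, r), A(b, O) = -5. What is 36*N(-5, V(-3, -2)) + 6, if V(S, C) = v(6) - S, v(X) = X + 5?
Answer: 330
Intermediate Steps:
v(X) = 5 + X
V(S, C) = 11 - S (V(S, C) = (5 + 6) - S = 11 - S)
N(j, r) = -5 + r (N(j, r) = r - 5 = -5 + r)
36*N(-5, V(-3, -2)) + 6 = 36*(-5 + (11 - 1*(-3))) + 6 = 36*(-5 + (11 + 3)) + 6 = 36*(-5 + 14) + 6 = 36*9 + 6 = 324 + 6 = 330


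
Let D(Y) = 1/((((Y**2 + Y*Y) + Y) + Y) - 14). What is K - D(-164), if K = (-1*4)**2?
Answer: 855199/53450 ≈ 16.000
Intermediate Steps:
K = 16 (K = (-4)**2 = 16)
D(Y) = 1/(-14 + 2*Y + 2*Y**2) (D(Y) = 1/((((Y**2 + Y**2) + Y) + Y) - 14) = 1/(((2*Y**2 + Y) + Y) - 14) = 1/(((Y + 2*Y**2) + Y) - 14) = 1/((2*Y + 2*Y**2) - 14) = 1/(-14 + 2*Y + 2*Y**2))
K - D(-164) = 16 - 1/(2*(-7 - 164 + (-164)**2)) = 16 - 1/(2*(-7 - 164 + 26896)) = 16 - 1/(2*26725) = 16 - 1*1/53450 = 16 - 1/53450 = 855199/53450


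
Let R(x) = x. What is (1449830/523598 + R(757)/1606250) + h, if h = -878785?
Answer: -369540796614943157/420514643750 ≈ -8.7878e+5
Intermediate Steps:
(1449830/523598 + R(757)/1606250) + h = (1449830/523598 + 757/1606250) - 878785 = (1449830*(1/523598) + 757*(1/1606250)) - 878785 = (724915/261799 + 757/1606250) - 878785 = 1164592900593/420514643750 - 878785 = -369540796614943157/420514643750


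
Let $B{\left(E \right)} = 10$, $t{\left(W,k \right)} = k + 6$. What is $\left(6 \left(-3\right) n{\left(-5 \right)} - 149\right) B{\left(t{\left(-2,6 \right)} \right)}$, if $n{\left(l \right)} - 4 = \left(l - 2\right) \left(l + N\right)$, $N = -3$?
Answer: $-12290$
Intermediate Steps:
$t{\left(W,k \right)} = 6 + k$
$n{\left(l \right)} = 4 + \left(-3 + l\right) \left(-2 + l\right)$ ($n{\left(l \right)} = 4 + \left(l - 2\right) \left(l - 3\right) = 4 + \left(-2 + l\right) \left(-3 + l\right) = 4 + \left(-3 + l\right) \left(-2 + l\right)$)
$\left(6 \left(-3\right) n{\left(-5 \right)} - 149\right) B{\left(t{\left(-2,6 \right)} \right)} = \left(6 \left(-3\right) \left(10 + \left(-5\right)^{2} - -25\right) - 149\right) 10 = \left(- 18 \left(10 + 25 + 25\right) - 149\right) 10 = \left(\left(-18\right) 60 - 149\right) 10 = \left(-1080 - 149\right) 10 = \left(-1229\right) 10 = -12290$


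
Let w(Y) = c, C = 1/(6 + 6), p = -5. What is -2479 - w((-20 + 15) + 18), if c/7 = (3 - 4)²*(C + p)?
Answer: -29335/12 ≈ -2444.6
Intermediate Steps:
C = 1/12 ≈ 0.083333
c = -413/12 (c = 7*((3 - 4)²*(1/12 - 5)) = 7*((-1)²*(-59/12)) = 7*(1*(-59/12)) = 7*(-59/12) = -413/12 ≈ -34.417)
w(Y) = -413/12
-2479 - w((-20 + 15) + 18) = -2479 - 1*(-413/12) = -2479 + 413/12 = -29335/12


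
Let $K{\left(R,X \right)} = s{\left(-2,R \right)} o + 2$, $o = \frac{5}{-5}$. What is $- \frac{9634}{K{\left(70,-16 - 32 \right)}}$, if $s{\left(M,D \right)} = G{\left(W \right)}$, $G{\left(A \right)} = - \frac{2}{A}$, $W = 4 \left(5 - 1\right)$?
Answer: $- \frac{77072}{17} \approx -4533.6$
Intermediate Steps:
$o = -1$ ($o = 5 \left(- \frac{1}{5}\right) = -1$)
$W = 16$ ($W = 4 \cdot 4 = 16$)
$s{\left(M,D \right)} = - \frac{1}{8}$ ($s{\left(M,D \right)} = - \frac{2}{16} = \left(-2\right) \frac{1}{16} = - \frac{1}{8}$)
$K{\left(R,X \right)} = \frac{17}{8}$ ($K{\left(R,X \right)} = \left(- \frac{1}{8}\right) \left(-1\right) + 2 = \frac{1}{8} + 2 = \frac{17}{8}$)
$- \frac{9634}{K{\left(70,-16 - 32 \right)}} = - \frac{9634}{\frac{17}{8}} = \left(-9634\right) \frac{8}{17} = - \frac{77072}{17}$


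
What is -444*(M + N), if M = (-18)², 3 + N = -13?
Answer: -136752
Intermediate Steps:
N = -16 (N = -3 - 13 = -16)
M = 324
-444*(M + N) = -444*(324 - 16) = -444*308 = -136752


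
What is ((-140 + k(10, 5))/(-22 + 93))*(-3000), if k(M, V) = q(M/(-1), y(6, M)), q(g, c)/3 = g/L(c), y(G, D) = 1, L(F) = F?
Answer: 510000/71 ≈ 7183.1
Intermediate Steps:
q(g, c) = 3*g/c (q(g, c) = 3*(g/c) = 3*g/c)
k(M, V) = -3*M (k(M, V) = 3*(M/(-1))/1 = 3*(M*(-1))*1 = 3*(-M)*1 = -3*M)
((-140 + k(10, 5))/(-22 + 93))*(-3000) = ((-140 - 3*10)/(-22 + 93))*(-3000) = ((-140 - 30)/71)*(-3000) = -170*1/71*(-3000) = -170/71*(-3000) = 510000/71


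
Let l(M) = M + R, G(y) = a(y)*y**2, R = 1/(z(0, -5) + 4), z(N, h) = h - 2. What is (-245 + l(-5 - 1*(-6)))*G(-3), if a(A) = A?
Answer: 6597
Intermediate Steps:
z(N, h) = -2 + h
R = -1/3 (R = 1/((-2 - 5) + 4) = 1/(-7 + 4) = 1/(-3) = -1/3 ≈ -0.33333)
G(y) = y**3 (G(y) = y*y**2 = y**3)
l(M) = -1/3 + M (l(M) = M - 1/3 = -1/3 + M)
(-245 + l(-5 - 1*(-6)))*G(-3) = (-245 + (-1/3 + (-5 - 1*(-6))))*(-3)**3 = (-245 + (-1/3 + (-5 + 6)))*(-27) = (-245 + (-1/3 + 1))*(-27) = (-245 + 2/3)*(-27) = -733/3*(-27) = 6597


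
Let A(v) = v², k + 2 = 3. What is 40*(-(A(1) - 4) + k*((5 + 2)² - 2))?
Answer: 2000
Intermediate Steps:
k = 1 (k = -2 + 3 = 1)
40*(-(A(1) - 4) + k*((5 + 2)² - 2)) = 40*(-(1² - 4) + 1*((5 + 2)² - 2)) = 40*(-(1 - 4) + 1*(7² - 2)) = 40*(-1*(-3) + 1*(49 - 2)) = 40*(3 + 1*47) = 40*(3 + 47) = 40*50 = 2000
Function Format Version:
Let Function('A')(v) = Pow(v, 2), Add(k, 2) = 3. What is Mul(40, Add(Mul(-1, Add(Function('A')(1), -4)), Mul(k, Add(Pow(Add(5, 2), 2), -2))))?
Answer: 2000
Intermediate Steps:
k = 1 (k = Add(-2, 3) = 1)
Mul(40, Add(Mul(-1, Add(Function('A')(1), -4)), Mul(k, Add(Pow(Add(5, 2), 2), -2)))) = Mul(40, Add(Mul(-1, Add(Pow(1, 2), -4)), Mul(1, Add(Pow(Add(5, 2), 2), -2)))) = Mul(40, Add(Mul(-1, Add(1, -4)), Mul(1, Add(Pow(7, 2), -2)))) = Mul(40, Add(Mul(-1, -3), Mul(1, Add(49, -2)))) = Mul(40, Add(3, Mul(1, 47))) = Mul(40, Add(3, 47)) = Mul(40, 50) = 2000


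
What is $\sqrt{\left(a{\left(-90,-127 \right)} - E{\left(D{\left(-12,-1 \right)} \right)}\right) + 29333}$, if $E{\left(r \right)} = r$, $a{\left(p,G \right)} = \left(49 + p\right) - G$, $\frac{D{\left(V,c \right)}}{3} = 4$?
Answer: $\sqrt{29407} \approx 171.48$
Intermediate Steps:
$D{\left(V,c \right)} = 12$ ($D{\left(V,c \right)} = 3 \cdot 4 = 12$)
$a{\left(p,G \right)} = 49 + p - G$
$\sqrt{\left(a{\left(-90,-127 \right)} - E{\left(D{\left(-12,-1 \right)} \right)}\right) + 29333} = \sqrt{\left(\left(49 - 90 - -127\right) - 12\right) + 29333} = \sqrt{\left(\left(49 - 90 + 127\right) - 12\right) + 29333} = \sqrt{\left(86 - 12\right) + 29333} = \sqrt{74 + 29333} = \sqrt{29407}$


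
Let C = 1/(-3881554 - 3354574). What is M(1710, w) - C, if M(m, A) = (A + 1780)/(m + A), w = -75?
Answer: 2467519975/2366213856 ≈ 1.0428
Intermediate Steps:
M(m, A) = (1780 + A)/(A + m)
C = -1/7236128 (C = 1/(-7236128) = -1/7236128 ≈ -1.3820e-7)
M(1710, w) - C = (1780 - 75)/(-75 + 1710) - 1*(-1/7236128) = 1705/1635 + 1/7236128 = (1/1635)*1705 + 1/7236128 = 341/327 + 1/7236128 = 2467519975/2366213856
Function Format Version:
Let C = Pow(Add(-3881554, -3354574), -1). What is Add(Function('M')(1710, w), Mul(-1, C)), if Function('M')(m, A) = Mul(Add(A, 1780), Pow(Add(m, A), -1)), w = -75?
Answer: Rational(2467519975, 2366213856) ≈ 1.0428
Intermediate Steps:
Function('M')(m, A) = Mul(Pow(Add(A, m), -1), Add(1780, A)) (Function('M')(m, A) = Mul(Add(1780, A), Pow(Add(A, m), -1)) = Mul(Pow(Add(A, m), -1), Add(1780, A)))
C = Rational(-1, 7236128) (C = Pow(-7236128, -1) = Rational(-1, 7236128) ≈ -1.3820e-7)
Add(Function('M')(1710, w), Mul(-1, C)) = Add(Mul(Pow(Add(-75, 1710), -1), Add(1780, -75)), Mul(-1, Rational(-1, 7236128))) = Add(Mul(Pow(1635, -1), 1705), Rational(1, 7236128)) = Add(Mul(Rational(1, 1635), 1705), Rational(1, 7236128)) = Add(Rational(341, 327), Rational(1, 7236128)) = Rational(2467519975, 2366213856)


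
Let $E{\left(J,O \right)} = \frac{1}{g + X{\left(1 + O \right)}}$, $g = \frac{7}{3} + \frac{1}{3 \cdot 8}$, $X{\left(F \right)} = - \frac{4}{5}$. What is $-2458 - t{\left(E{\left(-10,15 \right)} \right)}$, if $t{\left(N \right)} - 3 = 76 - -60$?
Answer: $-2597$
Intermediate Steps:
$X{\left(F \right)} = - \frac{4}{5}$ ($X{\left(F \right)} = \left(-4\right) \frac{1}{5} = - \frac{4}{5}$)
$g = \frac{19}{8}$ ($g = 7 \cdot \frac{1}{3} + \frac{1}{3} \cdot \frac{1}{8} = \frac{7}{3} + \frac{1}{24} = \frac{19}{8} \approx 2.375$)
$E{\left(J,O \right)} = \frac{40}{63}$ ($E{\left(J,O \right)} = \frac{1}{\frac{19}{8} - \frac{4}{5}} = \frac{1}{\frac{63}{40}} = \frac{40}{63}$)
$t{\left(N \right)} = 139$ ($t{\left(N \right)} = 3 + \left(76 - -60\right) = 3 + \left(76 + 60\right) = 3 + 136 = 139$)
$-2458 - t{\left(E{\left(-10,15 \right)} \right)} = -2458 - 139 = -2597$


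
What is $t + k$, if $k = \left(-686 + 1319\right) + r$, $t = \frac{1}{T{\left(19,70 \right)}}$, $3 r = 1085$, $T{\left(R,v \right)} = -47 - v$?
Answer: $\frac{116375}{117} \approx 994.66$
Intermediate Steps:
$r = \frac{1085}{3}$ ($r = \frac{1}{3} \cdot 1085 = \frac{1085}{3} \approx 361.67$)
$t = - \frac{1}{117}$ ($t = \frac{1}{-47 - 70} = \frac{1}{-117} = - \frac{1}{117} \approx -0.008547$)
$k = \frac{2984}{3}$ ($k = \left(-686 + 1319\right) + \frac{1085}{3} = 633 + \frac{1085}{3} = \frac{2984}{3} \approx 994.67$)
$t + k = - \frac{1}{117} + \frac{2984}{3} = \frac{116375}{117}$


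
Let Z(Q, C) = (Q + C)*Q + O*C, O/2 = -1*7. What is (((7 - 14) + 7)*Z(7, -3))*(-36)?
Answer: 0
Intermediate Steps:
O = -14 (O = 2*(-1*7) = 2*(-7) = -14)
Z(Q, C) = -14*C + Q*(C + Q) (Z(Q, C) = (Q + C)*Q - 14*C = (C + Q)*Q - 14*C = Q*(C + Q) - 14*C = -14*C + Q*(C + Q))
(((7 - 14) + 7)*Z(7, -3))*(-36) = (((7 - 14) + 7)*(7² - 14*(-3) - 3*7))*(-36) = ((-7 + 7)*(49 + 42 - 21))*(-36) = (0*70)*(-36) = 0*(-36) = 0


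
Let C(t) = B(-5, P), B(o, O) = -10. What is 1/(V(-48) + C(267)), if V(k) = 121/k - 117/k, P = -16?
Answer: -12/121 ≈ -0.099174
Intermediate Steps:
V(k) = 4/k
C(t) = -10
1/(V(-48) + C(267)) = 1/(4/(-48) - 10) = 1/(4*(-1/48) - 10) = 1/(-1/12 - 10) = 1/(-121/12) = -12/121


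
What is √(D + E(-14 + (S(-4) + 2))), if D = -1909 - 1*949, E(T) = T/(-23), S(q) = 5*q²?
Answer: I*√1513446/23 ≈ 53.488*I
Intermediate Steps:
E(T) = -T/23 (E(T) = T*(-1/23) = -T/23)
D = -2858 (D = -1909 - 949 = -2858)
√(D + E(-14 + (S(-4) + 2))) = √(-2858 - (-14 + (5*(-4)² + 2))/23) = √(-2858 - (-14 + (5*16 + 2))/23) = √(-2858 - (-14 + (80 + 2))/23) = √(-2858 - (-14 + 82)/23) = √(-2858 - 1/23*68) = √(-2858 - 68/23) = √(-65802/23) = I*√1513446/23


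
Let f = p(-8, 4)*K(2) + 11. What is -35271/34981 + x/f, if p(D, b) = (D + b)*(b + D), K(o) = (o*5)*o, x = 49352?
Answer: 1714707611/11578711 ≈ 148.09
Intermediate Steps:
K(o) = 5*o² (K(o) = (5*o)*o = 5*o²)
p(D, b) = (D + b)² (p(D, b) = (D + b)*(D + b) = (D + b)²)
f = 331 (f = (-8 + 4)²*(5*2²) + 11 = (-4)²*(5*4) + 11 = 16*20 + 11 = 320 + 11 = 331)
-35271/34981 + x/f = -35271/34981 + 49352/331 = 1714707611/11578711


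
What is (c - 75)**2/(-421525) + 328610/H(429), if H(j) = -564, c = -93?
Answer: -69266624293/118870050 ≈ -582.71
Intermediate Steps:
(c - 75)**2/(-421525) + 328610/H(429) = (-93 - 75)**2/(-421525) + 328610/(-564) = (-168)**2*(-1/421525) + 328610*(-1/564) = 28224*(-1/421525) - 164305/282 = -28224/421525 - 164305/282 = -69266624293/118870050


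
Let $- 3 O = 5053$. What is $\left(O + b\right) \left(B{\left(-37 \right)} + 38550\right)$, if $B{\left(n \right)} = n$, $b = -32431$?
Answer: $- \frac{3941651498}{3} \approx -1.3139 \cdot 10^{9}$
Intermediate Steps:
$O = - \frac{5053}{3}$ ($O = \left(- \frac{1}{3}\right) 5053 = - \frac{5053}{3} \approx -1684.3$)
$\left(O + b\right) \left(B{\left(-37 \right)} + 38550\right) = \left(- \frac{5053}{3} - 32431\right) \left(-37 + 38550\right) = \left(- \frac{102346}{3}\right) 38513 = - \frac{3941651498}{3}$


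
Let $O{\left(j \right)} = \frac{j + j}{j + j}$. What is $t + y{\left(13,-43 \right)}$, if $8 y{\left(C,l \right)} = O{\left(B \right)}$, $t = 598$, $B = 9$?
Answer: $\frac{4785}{8} \approx 598.13$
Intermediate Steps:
$O{\left(j \right)} = 1$ ($O{\left(j \right)} = \frac{2 j}{2 j} = 2 j \frac{1}{2 j} = 1$)
$y{\left(C,l \right)} = \frac{1}{8}$ ($y{\left(C,l \right)} = \frac{1}{8} \cdot 1 = \frac{1}{8}$)
$t + y{\left(13,-43 \right)} = 598 + \frac{1}{8} = \frac{4785}{8}$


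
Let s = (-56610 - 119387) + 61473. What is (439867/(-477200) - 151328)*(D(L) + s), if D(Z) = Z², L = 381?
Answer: -2212425264864479/477200 ≈ -4.6363e+9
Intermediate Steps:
s = -114524 (s = -175997 + 61473 = -114524)
(439867/(-477200) - 151328)*(D(L) + s) = (439867/(-477200) - 151328)*(381² - 114524) = (439867*(-1/477200) - 151328)*(145161 - 114524) = (-439867/477200 - 151328)*30637 = -72214161467/477200*30637 = -2212425264864479/477200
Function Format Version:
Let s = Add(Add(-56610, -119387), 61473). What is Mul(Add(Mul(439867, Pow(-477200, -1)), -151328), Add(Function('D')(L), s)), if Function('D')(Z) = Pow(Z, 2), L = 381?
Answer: Rational(-2212425264864479, 477200) ≈ -4.6363e+9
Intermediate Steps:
s = -114524 (s = Add(-175997, 61473) = -114524)
Mul(Add(Mul(439867, Pow(-477200, -1)), -151328), Add(Function('D')(L), s)) = Mul(Add(Mul(439867, Pow(-477200, -1)), -151328), Add(Pow(381, 2), -114524)) = Mul(Add(Mul(439867, Rational(-1, 477200)), -151328), Add(145161, -114524)) = Mul(Add(Rational(-439867, 477200), -151328), 30637) = Mul(Rational(-72214161467, 477200), 30637) = Rational(-2212425264864479, 477200)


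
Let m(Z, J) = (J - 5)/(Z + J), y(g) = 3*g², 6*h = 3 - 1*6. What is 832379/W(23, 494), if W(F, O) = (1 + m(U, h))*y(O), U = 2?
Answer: -832379/1952288 ≈ -0.42636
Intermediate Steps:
h = -½ (h = (3 - 1*6)/6 = (3 - 6)/6 = (⅙)*(-3) = -½ ≈ -0.50000)
m(Z, J) = (-5 + J)/(J + Z)
W(F, O) = -8*O² (W(F, O) = (1 + (-5 - ½)/(-½ + 2))*(3*O²) = (1 - 11/2/(3/2))*(3*O²) = (1 + (⅔)*(-11/2))*(3*O²) = (1 - 11/3)*(3*O²) = -8*O²)
832379/W(23, 494) = 832379/((-8*494²)) = 832379/((-8*244036)) = 832379/(-1952288) = 832379*(-1/1952288) = -832379/1952288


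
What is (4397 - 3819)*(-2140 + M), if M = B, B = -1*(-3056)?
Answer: 529448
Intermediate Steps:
B = 3056
M = 3056
(4397 - 3819)*(-2140 + M) = (4397 - 3819)*(-2140 + 3056) = 578*916 = 529448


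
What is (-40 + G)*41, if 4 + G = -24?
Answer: -2788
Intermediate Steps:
G = -28 (G = -4 - 24 = -28)
(-40 + G)*41 = (-40 - 28)*41 = -68*41 = -2788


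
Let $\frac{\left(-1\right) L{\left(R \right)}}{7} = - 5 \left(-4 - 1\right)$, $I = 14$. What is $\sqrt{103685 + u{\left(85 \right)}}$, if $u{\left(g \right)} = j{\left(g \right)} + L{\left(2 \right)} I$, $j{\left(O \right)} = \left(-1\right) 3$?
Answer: $12 \sqrt{703} \approx 318.17$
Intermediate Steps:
$j{\left(O \right)} = -3$
$L{\left(R \right)} = -175$ ($L{\left(R \right)} = - 7 \left(- 5 \left(-4 - 1\right)\right) = - 7 \left(\left(-5\right) \left(-5\right)\right) = \left(-7\right) 25 = -175$)
$u{\left(g \right)} = -2453$ ($u{\left(g \right)} = -3 - 2450 = -2453$)
$\sqrt{103685 + u{\left(85 \right)}} = \sqrt{103685 - 2453} = \sqrt{101232} = 12 \sqrt{703}$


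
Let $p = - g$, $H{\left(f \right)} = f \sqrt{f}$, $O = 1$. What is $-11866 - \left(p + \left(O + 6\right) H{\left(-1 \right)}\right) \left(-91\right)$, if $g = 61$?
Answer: $-17417 - 637 i \approx -17417.0 - 637.0 i$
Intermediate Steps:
$H{\left(f \right)} = f^{\frac{3}{2}}$
$p = -61$ ($p = \left(-1\right) 61 = -61$)
$-11866 - \left(p + \left(O + 6\right) H{\left(-1 \right)}\right) \left(-91\right) = -11866 - \left(-61 + \left(1 + 6\right) \left(-1\right)^{\frac{3}{2}}\right) \left(-91\right) = -11866 - \left(-61 + 7 \left(- i\right)\right) \left(-91\right) = -11866 - \left(-61 - 7 i\right) \left(-91\right) = -11866 - \left(5551 + 637 i\right) = -17417 - 637 i$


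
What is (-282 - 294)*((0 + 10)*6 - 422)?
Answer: 208512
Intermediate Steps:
(-282 - 294)*((0 + 10)*6 - 422) = -576*(10*6 - 422) = -576*(60 - 422) = -576*(-362) = 208512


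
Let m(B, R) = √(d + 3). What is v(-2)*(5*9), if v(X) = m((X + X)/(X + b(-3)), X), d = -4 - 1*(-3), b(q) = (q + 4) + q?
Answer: 45*√2 ≈ 63.640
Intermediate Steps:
b(q) = 4 + 2*q (b(q) = (4 + q) + q = 4 + 2*q)
d = -1 (d = -4 + 3 = -1)
m(B, R) = √2 (m(B, R) = √(-1 + 3) = √2)
v(X) = √2
v(-2)*(5*9) = √2*(5*9) = √2*45 = 45*√2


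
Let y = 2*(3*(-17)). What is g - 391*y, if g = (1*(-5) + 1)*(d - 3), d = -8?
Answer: 39926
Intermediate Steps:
g = 44 (g = (1*(-5) + 1)*(-8 - 3) = (-5 + 1)*(-11) = -4*(-11) = 44)
y = -102 (y = 2*(-51) = -102)
g - 391*y = 44 - 391*(-102) = 44 + 39882 = 39926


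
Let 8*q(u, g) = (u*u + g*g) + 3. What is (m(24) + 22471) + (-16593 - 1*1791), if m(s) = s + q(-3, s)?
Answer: 8369/2 ≈ 4184.5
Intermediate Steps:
q(u, g) = 3/8 + g²/8 + u²/8 (q(u, g) = ((u*u + g*g) + 3)/8 = ((u² + g²) + 3)/8 = ((g² + u²) + 3)/8 = (3 + g² + u²)/8 = 3/8 + g²/8 + u²/8)
m(s) = 3/2 + s + s²/8 (m(s) = s + (3/8 + s²/8 + (⅛)*(-3)²) = s + (3/8 + s²/8 + (⅛)*9) = s + (3/8 + s²/8 + 9/8) = s + (3/2 + s²/8) = 3/2 + s + s²/8)
(m(24) + 22471) + (-16593 - 1*1791) = ((3/2 + 24 + (⅛)*24²) + 22471) + (-16593 - 1*1791) = ((3/2 + 24 + (⅛)*576) + 22471) + (-16593 - 1791) = ((3/2 + 24 + 72) + 22471) - 18384 = (195/2 + 22471) - 18384 = 45137/2 - 18384 = 8369/2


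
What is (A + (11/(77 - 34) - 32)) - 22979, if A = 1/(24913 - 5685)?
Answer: -19025375293/826804 ≈ -23011.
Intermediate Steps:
A = 1/19228 ≈ 5.2007e-5
(A + (11/(77 - 34) - 32)) - 22979 = (1/19228 + (11/(77 - 34) - 32)) - 22979 = (1/19228 + (11/43 - 32)) - 22979 = (1/19228 - 1365/43) - 22979 = -26246177/826804 - 22979 = -19025375293/826804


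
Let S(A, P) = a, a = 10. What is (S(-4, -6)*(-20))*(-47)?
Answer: 9400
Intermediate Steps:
S(A, P) = 10
(S(-4, -6)*(-20))*(-47) = (10*(-20))*(-47) = -200*(-47) = 9400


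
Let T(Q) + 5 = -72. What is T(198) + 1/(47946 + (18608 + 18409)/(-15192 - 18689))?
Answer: -125080414612/1624421409 ≈ -77.000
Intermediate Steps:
T(Q) = -77 (T(Q) = -5 - 72 = -77)
T(198) + 1/(47946 + (18608 + 18409)/(-15192 - 18689)) = -77 + 1/(47946 + (18608 + 18409)/(-15192 - 18689)) = -77 + 1/(47946 + 37017/(-33881)) = -77 + 1/(47946 + 37017*(-1/33881)) = -77 + 1/(47946 - 37017/33881) = -77 + 1/(1624421409/33881) = -77 + 33881/1624421409 = -125080414612/1624421409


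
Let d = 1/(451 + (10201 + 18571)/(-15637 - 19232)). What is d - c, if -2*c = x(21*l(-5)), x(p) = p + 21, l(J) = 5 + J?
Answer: 329709825/31394294 ≈ 10.502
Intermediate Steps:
x(p) = 21 + p
d = 34869/15697147 (d = 1/(451 + 28772/(-34869)) = 1/(451 + 28772*(-1/34869)) = 1/(451 - 28772/34869) = 1/(15697147/34869) = 34869/15697147 ≈ 0.0022214)
c = -21/2 (c = -(21 + 21*(5 - 5))/2 = -(21 + 21*0)/2 = -(21 + 0)/2 = -1/2*21 = -21/2 ≈ -10.500)
d - c = 34869/15697147 - 1*(-21/2) = 34869/15697147 + 21/2 = 329709825/31394294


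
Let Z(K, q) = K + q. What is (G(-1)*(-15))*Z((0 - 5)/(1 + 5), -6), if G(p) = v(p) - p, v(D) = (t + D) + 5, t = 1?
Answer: 615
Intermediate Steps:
v(D) = 6 + D (v(D) = (1 + D) + 5 = 6 + D)
G(p) = 6 (G(p) = (6 + p) - p = 6)
(G(-1)*(-15))*Z((0 - 5)/(1 + 5), -6) = (6*(-15))*((0 - 5)/(1 + 5) - 6) = -90*(-5/6 - 6) = -90*(-41/6) = 615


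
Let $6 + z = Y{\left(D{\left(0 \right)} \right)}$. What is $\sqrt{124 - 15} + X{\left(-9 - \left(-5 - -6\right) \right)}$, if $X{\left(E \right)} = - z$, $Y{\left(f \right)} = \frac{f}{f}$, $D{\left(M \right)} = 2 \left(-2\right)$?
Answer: $5 + \sqrt{109} \approx 15.44$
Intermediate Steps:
$D{\left(M \right)} = -4$
$Y{\left(f \right)} = 1$
$z = -5$ ($z = -6 + 1 = -5$)
$X{\left(E \right)} = 5$ ($X{\left(E \right)} = \left(-1\right) \left(-5\right) = 5$)
$\sqrt{124 - 15} + X{\left(-9 - \left(-5 - -6\right) \right)} = \sqrt{124 - 15} + 5 = \sqrt{109} + 5 = 5 + \sqrt{109}$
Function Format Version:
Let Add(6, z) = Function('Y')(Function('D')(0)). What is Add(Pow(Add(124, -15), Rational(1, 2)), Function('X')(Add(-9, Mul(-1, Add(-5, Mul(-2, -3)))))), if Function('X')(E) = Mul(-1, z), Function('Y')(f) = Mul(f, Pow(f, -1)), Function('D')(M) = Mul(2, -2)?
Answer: Add(5, Pow(109, Rational(1, 2))) ≈ 15.440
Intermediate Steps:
Function('D')(M) = -4
Function('Y')(f) = 1
z = -5 (z = Add(-6, 1) = -5)
Function('X')(E) = 5 (Function('X')(E) = Mul(-1, -5) = 5)
Add(Pow(Add(124, -15), Rational(1, 2)), Function('X')(Add(-9, Mul(-1, Add(-5, Mul(-2, -3)))))) = Add(Pow(Add(124, -15), Rational(1, 2)), 5) = Add(Pow(109, Rational(1, 2)), 5) = Add(5, Pow(109, Rational(1, 2)))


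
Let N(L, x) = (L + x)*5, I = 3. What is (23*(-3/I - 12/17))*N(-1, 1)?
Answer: 0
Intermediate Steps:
N(L, x) = 5*L + 5*x
(23*(-3/I - 12/17))*N(-1, 1) = (23*(-3/3 - 12/17))*(5*(-1) + 5*1) = (23*(-3*1/3 - 12*1/17))*(-5 + 5) = (23*(-1 - 12/17))*0 = (23*(-29/17))*0 = -667/17*0 = 0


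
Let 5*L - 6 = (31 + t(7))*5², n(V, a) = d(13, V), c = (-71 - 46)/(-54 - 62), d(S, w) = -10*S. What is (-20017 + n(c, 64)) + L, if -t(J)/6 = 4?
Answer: -100554/5 ≈ -20111.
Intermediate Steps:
c = 117/116 (c = -117/(-116) = -117*(-1/116) = 117/116 ≈ 1.0086)
t(J) = -24 (t(J) = -6*4 = -24)
n(V, a) = -130 (n(V, a) = -10*13 = -130)
L = 181/5 (L = 6/5 + ((31 - 24)*5²)/5 = 6/5 + (7*25)/5 = 6/5 + (⅕)*175 = 6/5 + 35 = 181/5 ≈ 36.200)
(-20017 + n(c, 64)) + L = (-20017 - 130) + 181/5 = -20147 + 181/5 = -100554/5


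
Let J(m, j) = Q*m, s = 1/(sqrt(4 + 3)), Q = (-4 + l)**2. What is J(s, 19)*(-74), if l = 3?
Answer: -74*sqrt(7)/7 ≈ -27.969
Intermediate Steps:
Q = 1 (Q = (-4 + 3)**2 = (-1)**2 = 1)
s = sqrt(7)/7 (s = 1/(sqrt(7)) = sqrt(7)/7 ≈ 0.37796)
J(m, j) = m (J(m, j) = 1*m = m)
J(s, 19)*(-74) = (sqrt(7)/7)*(-74) = -74*sqrt(7)/7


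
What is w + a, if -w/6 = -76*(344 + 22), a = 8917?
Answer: 175813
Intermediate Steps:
w = 166896 (w = -(-456)*(344 + 22) = -(-456)*366 = -6*(-27816) = 166896)
w + a = 166896 + 8917 = 175813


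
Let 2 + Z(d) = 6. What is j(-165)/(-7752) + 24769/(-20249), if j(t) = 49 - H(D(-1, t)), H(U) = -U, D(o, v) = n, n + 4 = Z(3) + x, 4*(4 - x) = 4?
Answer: -48265559/39242562 ≈ -1.2299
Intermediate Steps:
x = 3 (x = 4 - 1/4*4 = 4 - 1 = 3)
Z(d) = 4 (Z(d) = -2 + 6 = 4)
n = 3 (n = -4 + (4 + 3) = -4 + 7 = 3)
D(o, v) = 3
j(t) = 52 (j(t) = 49 - (-1)*3 = 49 - 1*(-3) = 49 + 3 = 52)
j(-165)/(-7752) + 24769/(-20249) = 52/(-7752) + 24769/(-20249) = 52*(-1/7752) + 24769*(-1/20249) = -13/1938 - 24769/20249 = -48265559/39242562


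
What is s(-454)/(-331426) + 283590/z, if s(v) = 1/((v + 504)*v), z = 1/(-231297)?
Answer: -493484305317998345999/7523370200 ≈ -6.5594e+10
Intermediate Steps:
z = -1/231297 ≈ -4.3234e-6
s(v) = 1/(v*(504 + v)) (s(v) = 1/((504 + v)*v) = 1/(v*(504 + v)))
s(-454)/(-331426) + 283590/z = (1/((-454)*(504 - 454)))/(-331426) + 283590/(-1/231297) = -1/454/50*(-1/331426) + 283590*(-231297) = -1/454*1/50*(-1/331426) - 65593516230 = -1/22700*(-1/331426) - 65593516230 = 1/7523370200 - 65593516230 = -493484305317998345999/7523370200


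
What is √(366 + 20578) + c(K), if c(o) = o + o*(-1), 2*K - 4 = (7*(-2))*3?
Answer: 4*√1309 ≈ 144.72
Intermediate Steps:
K = -19 (K = 2 + ((7*(-2))*3)/2 = 2 + (-14*3)/2 = 2 + (½)*(-42) = 2 - 21 = -19)
c(o) = 0 (c(o) = o - o = 0)
√(366 + 20578) + c(K) = √(366 + 20578) + 0 = √20944 + 0 = 4*√1309 + 0 = 4*√1309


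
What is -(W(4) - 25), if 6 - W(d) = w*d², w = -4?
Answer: -45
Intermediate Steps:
W(d) = 6 + 4*d² (W(d) = 6 - (-4)*d² = 6 + 4*d²)
-(W(4) - 25) = -((6 + 4*4²) - 25) = -((6 + 4*16) - 25) = -((6 + 64) - 25) = -(70 - 25) = -1*45 = -45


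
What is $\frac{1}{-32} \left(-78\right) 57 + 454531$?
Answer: $\frac{7274719}{16} \approx 4.5467 \cdot 10^{5}$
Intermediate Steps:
$\frac{1}{-32} \left(-78\right) 57 + 454531 = \left(- \frac{1}{32}\right) \left(-78\right) 57 + 454531 = \frac{39}{16} \cdot 57 + 454531 = \frac{2223}{16} + 454531 = \frac{7274719}{16}$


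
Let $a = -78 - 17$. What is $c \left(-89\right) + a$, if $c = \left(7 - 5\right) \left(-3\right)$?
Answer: $439$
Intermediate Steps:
$a = -95$ ($a = -78 - 17 = -95$)
$c = -6$ ($c = 2 \left(-3\right) = -6$)
$c \left(-89\right) + a = \left(-6\right) \left(-89\right) - 95 = 534 - 95 = 439$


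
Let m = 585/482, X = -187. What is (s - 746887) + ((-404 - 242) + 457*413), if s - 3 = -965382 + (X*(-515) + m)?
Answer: -688230827/482 ≈ -1.4279e+6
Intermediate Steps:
m = 585/482 (m = 585*(1/482) = 585/482 ≈ 1.2137)
s = -418893083/482 (s = 3 + (-965382 + (-187*(-515) + 585/482)) = 3 + (-965382 + (96305 + 585/482)) = 3 + (-965382 + 46419595/482) = 3 - 418894529/482 = -418893083/482 ≈ -8.6907e+5)
(s - 746887) + ((-404 - 242) + 457*413) = (-418893083/482 - 746887) + ((-404 - 242) + 457*413) = -778892617/482 + (-646 + 188741) = -778892617/482 + 188095 = -688230827/482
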